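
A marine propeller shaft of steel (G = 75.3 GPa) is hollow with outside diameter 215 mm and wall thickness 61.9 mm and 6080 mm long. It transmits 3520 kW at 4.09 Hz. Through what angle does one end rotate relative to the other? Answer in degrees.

3.12°

ω = 2π·4.09 = 25.70 rad/s, so T = P/ω = 3520×10³ / 25.70 = 137000 N·m.
J = π(d_o⁴ − d_i⁴)/32 = π(0.215⁴ − 0.0912⁴)/32 = 2.030×10^-4 m⁴.
θ = T·L/(G·J) = 137000 × 6.08 / (75.3×10⁹ × 2.030×10^-4) = 0.05449 rad.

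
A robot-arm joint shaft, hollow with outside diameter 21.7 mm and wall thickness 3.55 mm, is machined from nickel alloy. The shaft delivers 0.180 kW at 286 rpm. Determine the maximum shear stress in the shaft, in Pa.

3.77e6 Pa

ω = 2π·286/60 = 29.95 rad/s, so T = P/ω = 0.180×10³ / 29.95 = 6.010 N·m.
J = π(d_o⁴ − d_i⁴)/32 = π(0.0217⁴ − 0.0146⁴)/32 = 1.731×10^-8 m⁴.
τ_max = T·r/J = 6.010 × 0.0109 / 1.731×10^-8 = 3.768×10^6 Pa.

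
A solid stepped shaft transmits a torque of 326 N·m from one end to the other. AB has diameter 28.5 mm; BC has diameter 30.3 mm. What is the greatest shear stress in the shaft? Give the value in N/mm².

71.7 N/mm²

Under the same torque, τ_max = 16T/(πd³) is largest where d is smallest — segment AB (d = 28.5 mm).
τ_max = 16·326.0/(π·(0.0285)³) = 7.172×10^7 Pa.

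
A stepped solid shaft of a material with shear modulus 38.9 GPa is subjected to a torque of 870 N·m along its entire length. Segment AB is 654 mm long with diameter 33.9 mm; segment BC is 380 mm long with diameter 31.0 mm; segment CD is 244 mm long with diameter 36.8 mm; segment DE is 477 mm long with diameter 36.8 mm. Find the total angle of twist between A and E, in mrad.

296 mrad

J_AB = π(0.0339)⁴/32 = 1.30×10^-7 m⁴; J_BC = π(0.0310)⁴/32 = 9.07×10^-8 m⁴; J_CD = π(0.0368)⁴/32 = 1.80×10^-7 m⁴; J_DE = π(0.0368)⁴/32 = 1.80×10^-7 m⁴.
θ = (T/G)·Σ L_i/J_i = (870.0/38.9×10⁹)·(0.654/1.30×10^-7 + 0.380/9.07×10^-8 + 0.244/1.80×10^-7 + 0.477/1.80×10^-7) = 0.2961 rad.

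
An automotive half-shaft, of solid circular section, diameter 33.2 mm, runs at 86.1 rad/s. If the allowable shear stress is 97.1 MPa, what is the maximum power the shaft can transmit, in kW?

60.1 kW

J = πd⁴/32 = π(0.0332)⁴/32 = 1.193×10^-7 m⁴.
T_max = τ_allow·J/r = 9.71×10^7 × 1.193×10^-7 / 0.0166 = 697.7 N·m.
ω = 86.1 rad/s, so P_max = T_max·ω = 6.007×10^4 W.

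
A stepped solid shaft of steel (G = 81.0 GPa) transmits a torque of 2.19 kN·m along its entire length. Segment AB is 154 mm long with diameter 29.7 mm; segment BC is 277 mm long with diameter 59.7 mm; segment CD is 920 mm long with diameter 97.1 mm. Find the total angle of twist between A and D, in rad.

J_AB = π(0.0297)⁴/32 = 7.64×10^-8 m⁴; J_BC = π(0.0597)⁴/32 = 1.25×10^-6 m⁴; J_CD = π(0.0971)⁴/32 = 8.73×10^-6 m⁴.
θ = (T/G)·Σ L_i/J_i = (2190/81.0×10⁹)·(0.154/7.64×10^-8 + 0.277/1.25×10^-6 + 0.920/8.73×10^-6) = 0.06336 rad.

0.0634 rad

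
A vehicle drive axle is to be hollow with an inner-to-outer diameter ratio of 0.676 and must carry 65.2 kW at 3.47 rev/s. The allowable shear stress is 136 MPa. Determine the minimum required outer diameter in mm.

52.1 mm

ω = 2π·3.47 = 21.80 rad/s, so T = P/ω = 65.2×10³ / 21.80 = 2990 N·m.
For a hollow shaft with d_i/d_o = 0.676: τ_max = 16T/(π d_o³ (1−k⁴)), so d_o = [16T/(π τ_allow (1−k⁴))]^(1/3) = [16·2990/(π·1.36×10^8·0.7912)]^(1/3) = 0.05212 m.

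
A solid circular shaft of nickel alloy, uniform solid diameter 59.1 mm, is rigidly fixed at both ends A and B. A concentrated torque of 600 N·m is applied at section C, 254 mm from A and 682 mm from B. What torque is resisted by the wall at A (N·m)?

437 N·m

With uniform GJ and both ends fixed, compatibility θ_AC = θ_CB gives T_A·a = T_B·b, together with T_A + T_B = T₀.
T_A = T₀·b/(a+b) = 600.0·682/936.0 = 437.2 N·m; T_B = 162.8 N·m.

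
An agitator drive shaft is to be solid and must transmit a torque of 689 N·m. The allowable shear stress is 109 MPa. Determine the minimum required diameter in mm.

31.8 mm

For a solid shaft τ_max = 16T/(πd³), so d = (16T/(π τ_allow))^(1/3) = (16·689.0/(π·1.09×10^8))^(1/3) = 0.03181 m.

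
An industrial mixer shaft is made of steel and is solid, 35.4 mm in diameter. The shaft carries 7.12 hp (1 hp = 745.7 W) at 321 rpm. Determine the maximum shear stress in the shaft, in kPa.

18100 kPa

ω = 2π·321/60 = 33.62 rad/s, so T = P/ω = 7.12×745.7 / 33.62 = 157.9 N·m.
J = πd⁴/32 = π(0.0354)⁴/32 = 1.542×10^-7 m⁴.
τ_max = T·r/J = 157.9 × 0.0177 / 1.542×10^-7 = 1.813×10^7 Pa.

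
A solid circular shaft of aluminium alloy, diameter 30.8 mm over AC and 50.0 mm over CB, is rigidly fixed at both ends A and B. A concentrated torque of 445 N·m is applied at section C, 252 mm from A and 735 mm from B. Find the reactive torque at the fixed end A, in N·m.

Compatibility: T_A·a/J_AC = T_B·b/J_CB with T_A + T_B = T₀.
J_AC = 8.83×10^-8 m⁴, J_CB = 6.14×10^-7 m⁴, so T_A = T₀·(J_AC/a)/((J_AC/a)+(J_CB/b)) = 131.6 N·m, T_B = 313.4 N·m.

132 N·m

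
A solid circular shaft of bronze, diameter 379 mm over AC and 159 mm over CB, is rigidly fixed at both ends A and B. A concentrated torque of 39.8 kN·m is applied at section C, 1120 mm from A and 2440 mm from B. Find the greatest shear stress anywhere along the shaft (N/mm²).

3.67 N/mm²

Compatibility: T_A·a/J_AC = T_B·b/J_CB with T_A + T_B = T₀.
J_AC = 2.03×10^-3 m⁴, J_CB = 6.27×10^-5 m⁴, so T_A = T₀·(J_AC/a)/((J_AC/a)+(J_CB/b)) = 39240 N·m, T_B = 558.0 N·m.
τ in each portion: τ_AC = 3.67×10^6 Pa, τ_CB = 7.07×10^5 Pa; maximum is in AC.
τ_max = T_AC·r/J = 39240·0.190/2.03×10^-3 = 3.671×10^6 Pa.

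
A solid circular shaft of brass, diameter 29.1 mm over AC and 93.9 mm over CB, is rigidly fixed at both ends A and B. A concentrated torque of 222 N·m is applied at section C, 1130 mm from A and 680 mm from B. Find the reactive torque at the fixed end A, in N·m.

Compatibility: T_A·a/J_AC = T_B·b/J_CB with T_A + T_B = T₀.
J_AC = 7.04×10^-8 m⁴, J_CB = 7.63×10^-6 m⁴, so T_A = T₀·(J_AC/a)/((J_AC/a)+(J_CB/b)) = 1.225 N·m, T_B = 220.8 N·m.

1.23 N·m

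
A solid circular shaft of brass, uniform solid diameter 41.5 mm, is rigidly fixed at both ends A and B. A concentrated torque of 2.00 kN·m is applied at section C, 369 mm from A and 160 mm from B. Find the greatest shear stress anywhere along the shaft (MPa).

With uniform GJ and both ends fixed, compatibility θ_AC = θ_CB gives T_A·a = T_B·b, together with T_A + T_B = T₀.
T_A = T₀·b/(a+b) = 2000·160/529.0 = 604.9 N·m; T_B = 1395 N·m.
τ in each portion: τ_AC = 4.31×10^7 Pa, τ_CB = 9.94×10^7 Pa; maximum is in CB.
τ_max = T_CB·r/J = 1395·0.0208/2.91×10^-7 = 9.941×10^7 Pa.

99.4 MPa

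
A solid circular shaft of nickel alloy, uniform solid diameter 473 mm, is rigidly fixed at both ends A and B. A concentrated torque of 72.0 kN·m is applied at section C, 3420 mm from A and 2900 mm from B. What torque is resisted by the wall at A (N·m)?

33000 N·m

With uniform GJ and both ends fixed, compatibility θ_AC = θ_CB gives T_A·a = T_B·b, together with T_A + T_B = T₀.
T_A = T₀·b/(a+b) = 72000·2900/6320 = 33040 N·m; T_B = 38960 N·m.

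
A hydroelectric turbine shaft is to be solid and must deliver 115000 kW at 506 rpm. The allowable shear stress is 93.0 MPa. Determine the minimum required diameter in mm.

ω = 2π·506/60 = 52.99 rad/s, so T = P/ω = 115000×10³ / 52.99 = 2.170e6 N·m.
For a solid shaft τ_max = 16T/(πd³), so d = (16T/(π τ_allow))^(1/3) = (16·2.170e6/(π·9.30×10^7))^(1/3) = 0.4917 m.

492 mm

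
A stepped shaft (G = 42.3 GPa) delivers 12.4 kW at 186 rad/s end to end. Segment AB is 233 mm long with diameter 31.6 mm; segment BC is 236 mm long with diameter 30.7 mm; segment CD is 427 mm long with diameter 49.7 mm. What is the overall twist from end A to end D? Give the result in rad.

ω = 186 rad/s, so T = P/ω = 12.4×10³ / 186.0 = 66.67 N·m.
J_AB = π(0.0316)⁴/32 = 9.79×10^-8 m⁴; J_BC = π(0.0307)⁴/32 = 8.72×10^-8 m⁴; J_CD = π(0.0497)⁴/32 = 5.99×10^-7 m⁴.
θ = (T/G)·Σ L_i/J_i = (66.67/42.3×10⁹)·(0.233/9.79×10^-8 + 0.236/8.72×10^-8 + 0.427/5.99×10^-7) = 9.140×10^-3 rad.

0.00914 rad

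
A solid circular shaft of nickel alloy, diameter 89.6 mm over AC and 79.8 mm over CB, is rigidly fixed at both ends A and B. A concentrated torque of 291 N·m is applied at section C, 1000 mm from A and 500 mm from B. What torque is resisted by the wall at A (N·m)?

Compatibility: T_A·a/J_AC = T_B·b/J_CB with T_A + T_B = T₀.
J_AC = 6.33×10^-6 m⁴, J_CB = 3.98×10^-6 m⁴, so T_A = T₀·(J_AC/a)/((J_AC/a)+(J_CB/b)) = 128.9 N·m, T_B = 162.1 N·m.

129 N·m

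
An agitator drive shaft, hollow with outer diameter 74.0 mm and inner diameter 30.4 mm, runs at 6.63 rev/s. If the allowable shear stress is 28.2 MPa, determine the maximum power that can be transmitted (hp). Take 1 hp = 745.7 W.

J = π(d_o⁴ − d_i⁴)/32 = π(0.0740⁴ − 0.0304⁴)/32 = 2.860×10^-6 m⁴.
T_max = τ_allow·J/r = 2.82×10^7 × 2.860×10^-6 / 0.0370 = 2180 N·m.
ω = 2π·6.63 = 41.66 rad/s, so P_max = T_max·ω = 9.081×10^4 W.

122 hp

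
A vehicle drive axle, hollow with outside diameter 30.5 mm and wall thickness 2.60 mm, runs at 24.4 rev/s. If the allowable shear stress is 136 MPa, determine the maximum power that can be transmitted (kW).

61.2 kW

J = π(d_o⁴ − d_i⁴)/32 = π(0.0305⁴ − 0.0253⁴)/32 = 4.473×10^-8 m⁴.
T_max = τ_allow·J/r = 1.36×10^8 × 4.473×10^-8 / 0.0152 = 398.9 N·m.
ω = 2π·24.4 = 153.3 rad/s, so P_max = T_max·ω = 6.116×10^4 W.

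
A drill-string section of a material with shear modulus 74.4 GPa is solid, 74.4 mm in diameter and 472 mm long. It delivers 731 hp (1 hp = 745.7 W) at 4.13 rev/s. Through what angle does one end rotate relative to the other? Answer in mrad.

44.3 mrad

ω = 2π·4.13 = 25.95 rad/s, so T = P/ω = 731×745.7 / 25.95 = 21010 N·m.
J = πd⁴/32 = π(0.0744)⁴/32 = 3.008×10^-6 m⁴.
θ = T·L/(G·J) = 21010 × 0.472 / (74.4×10⁹ × 3.008×10^-6) = 0.04430 rad.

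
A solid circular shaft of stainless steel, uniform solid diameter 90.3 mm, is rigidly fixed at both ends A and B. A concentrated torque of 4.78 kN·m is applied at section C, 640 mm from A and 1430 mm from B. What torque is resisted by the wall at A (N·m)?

With uniform GJ and both ends fixed, compatibility θ_AC = θ_CB gives T_A·a = T_B·b, together with T_A + T_B = T₀.
T_A = T₀·b/(a+b) = 4780·1430/2070 = 3302 N·m; T_B = 1478 N·m.

3300 N·m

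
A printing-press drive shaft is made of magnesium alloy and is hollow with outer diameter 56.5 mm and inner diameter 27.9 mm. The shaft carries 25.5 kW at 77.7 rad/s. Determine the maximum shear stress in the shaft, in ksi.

1.43 ksi

ω = 77.7 rad/s, so T = P/ω = 25.5×10³ / 77.70 = 328.2 N·m.
J = π(d_o⁴ − d_i⁴)/32 = π(0.0565⁴ − 0.0279⁴)/32 = 9.410×10^-7 m⁴.
τ_max = T·r/J = 328.2 × 0.0283 / 9.410×10^-7 = 9.853×10^6 Pa.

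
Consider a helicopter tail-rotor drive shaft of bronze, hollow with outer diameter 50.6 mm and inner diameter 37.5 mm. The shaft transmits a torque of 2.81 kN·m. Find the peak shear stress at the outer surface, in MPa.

158 MPa

J = π(d_o⁴ − d_i⁴)/32 = π(0.0506⁴ − 0.0375⁴)/32 = 4.494×10^-7 m⁴.
τ_max = T·r/J = 2810 × 0.0253 / 4.494×10^-7 = 1.582×10^8 Pa.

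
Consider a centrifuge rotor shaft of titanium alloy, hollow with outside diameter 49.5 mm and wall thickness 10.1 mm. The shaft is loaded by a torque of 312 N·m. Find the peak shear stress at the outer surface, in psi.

2170 psi

J = π(d_o⁴ − d_i⁴)/32 = π(0.0495⁴ − 0.0293⁴)/32 = 5.171×10^-7 m⁴.
τ_max = T·r/J = 312.0 × 0.0248 / 5.171×10^-7 = 1.493×10^7 Pa.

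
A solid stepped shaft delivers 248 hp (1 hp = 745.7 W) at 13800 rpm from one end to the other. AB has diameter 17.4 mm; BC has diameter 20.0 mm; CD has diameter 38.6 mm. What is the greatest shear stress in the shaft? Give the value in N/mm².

ω = 2π·13800/60 = 1445 rad/s, so T = P/ω = 248×745.7 / 1445 = 128.0 N·m.
Under the same torque, τ_max = 16T/(πd³) is largest where d is smallest — segment AB (d = 17.4 mm).
τ_max = 16·128.0/(π·(0.0174)³) = 1.237×10^8 Pa.

124 N/mm²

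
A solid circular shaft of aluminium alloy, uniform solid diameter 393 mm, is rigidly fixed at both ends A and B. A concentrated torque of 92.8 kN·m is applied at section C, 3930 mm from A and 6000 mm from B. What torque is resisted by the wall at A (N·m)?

With uniform GJ and both ends fixed, compatibility θ_AC = θ_CB gives T_A·a = T_B·b, together with T_A + T_B = T₀.
T_A = T₀·b/(a+b) = 92800·6000/9930 = 56070 N·m; T_B = 36730 N·m.

56100 N·m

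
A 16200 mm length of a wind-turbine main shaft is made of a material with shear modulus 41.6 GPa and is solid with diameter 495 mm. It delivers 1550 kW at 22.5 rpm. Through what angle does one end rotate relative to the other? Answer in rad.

ω = 2π·22.5/60 = 2.356 rad/s, so T = P/ω = 1550×10³ / 2.356 = 657800 N·m.
J = πd⁴/32 = π(0.495)⁴/32 = 5.894×10^-3 m⁴.
θ = T·L/(G·J) = 657800 × 16.2 / (41.6×10⁹ × 5.894×10^-3) = 0.04346 rad.

0.0435 rad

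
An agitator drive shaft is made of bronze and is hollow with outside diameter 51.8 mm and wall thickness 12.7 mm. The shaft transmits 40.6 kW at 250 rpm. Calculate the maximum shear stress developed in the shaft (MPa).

ω = 2π·250/60 = 26.18 rad/s, so T = P/ω = 40.6×10³ / 26.18 = 1551 N·m.
J = π(d_o⁴ − d_i⁴)/32 = π(0.0518⁴ − 0.0264⁴)/32 = 6.591×10^-7 m⁴.
τ_max = T·r/J = 1551 × 0.0259 / 6.591×10^-7 = 6.094×10^7 Pa.

60.9 MPa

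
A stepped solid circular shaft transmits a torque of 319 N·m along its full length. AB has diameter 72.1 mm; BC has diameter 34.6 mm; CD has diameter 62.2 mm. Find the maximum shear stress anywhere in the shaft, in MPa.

39.2 MPa

Under the same torque, τ_max = 16T/(πd³) is largest where d is smallest — segment BC (d = 34.6 mm).
τ_max = 16·319.0/(π·(0.0346)³) = 3.922×10^7 Pa.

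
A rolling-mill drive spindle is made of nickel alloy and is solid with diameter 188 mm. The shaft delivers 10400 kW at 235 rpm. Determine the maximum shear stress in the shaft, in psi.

47000 psi

ω = 2π·235/60 = 24.61 rad/s, so T = P/ω = 10400×10³ / 24.61 = 422600 N·m.
J = πd⁴/32 = π(0.188)⁴/32 = 1.226×10^-4 m⁴.
τ_max = T·r/J = 422600 × 0.0940 / 1.226×10^-4 = 3.239×10^8 Pa.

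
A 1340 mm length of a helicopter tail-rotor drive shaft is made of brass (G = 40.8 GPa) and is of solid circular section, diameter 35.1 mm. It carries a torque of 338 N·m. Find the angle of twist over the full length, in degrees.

J = πd⁴/32 = π(0.0351)⁴/32 = 1.490×10^-7 m⁴.
θ = T·L/(G·J) = 338.0 × 1.34 / (40.8×10⁹ × 1.490×10^-7) = 0.07450 rad.

4.27°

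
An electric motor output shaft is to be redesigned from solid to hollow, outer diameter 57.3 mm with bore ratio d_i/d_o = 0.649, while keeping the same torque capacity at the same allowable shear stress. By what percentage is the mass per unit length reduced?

34.1 %

Equal τ_max and T ⇒ the solid shaft needs d_s³ = d_o³(1−k⁴), so d_s = 57.3·(1−0.649⁴)^(1/3) = 53.69 mm.
Area ratio A_h/A_s = d_o²(1−k²)/d_s² = (1−k²)/(1−k⁴)^(2/3) = 0.6593.
Mass saving = 1 − 0.6593 = 34.1 %.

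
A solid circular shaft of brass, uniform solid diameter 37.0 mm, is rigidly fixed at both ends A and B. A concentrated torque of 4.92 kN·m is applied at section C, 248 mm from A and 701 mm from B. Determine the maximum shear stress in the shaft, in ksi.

53.0 ksi

With uniform GJ and both ends fixed, compatibility θ_AC = θ_CB gives T_A·a = T_B·b, together with T_A + T_B = T₀.
T_A = T₀·b/(a+b) = 4920·701/949.0 = 3634 N·m; T_B = 1286 N·m.
τ in each portion: τ_AC = 3.65×10^8 Pa, τ_CB = 1.29×10^8 Pa; maximum is in AC.
τ_max = T_AC·r/J = 3634·0.0185/1.84×10^-7 = 3.654×10^8 Pa.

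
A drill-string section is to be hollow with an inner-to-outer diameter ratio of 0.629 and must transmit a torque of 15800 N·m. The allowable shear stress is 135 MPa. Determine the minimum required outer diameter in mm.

For a hollow shaft with d_i/d_o = 0.629: τ_max = 16T/(π d_o³ (1−k⁴)), so d_o = [16T/(π τ_allow (1−k⁴))]^(1/3) = [16·15800/(π·1.35×10^8·0.8435)]^(1/3) = 0.08907 m.

89.1 mm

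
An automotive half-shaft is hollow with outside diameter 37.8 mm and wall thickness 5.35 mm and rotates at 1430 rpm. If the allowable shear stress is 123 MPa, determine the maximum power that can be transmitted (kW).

J = π(d_o⁴ − d_i⁴)/32 = π(0.0378⁴ − 0.0271⁴)/32 = 1.475×10^-7 m⁴.
T_max = τ_allow·J/r = 1.23×10^8 × 1.475×10^-7 / 0.0189 = 959.8 N·m.
ω = 2π·1430/60 = 149.7 rad/s, so P_max = T_max·ω = 1.437×10^5 W.

144 kW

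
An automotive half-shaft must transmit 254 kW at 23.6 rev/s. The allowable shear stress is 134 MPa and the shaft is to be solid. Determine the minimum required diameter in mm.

ω = 2π·23.6 = 148.3 rad/s, so T = P/ω = 254×10³ / 148.3 = 1713 N·m.
For a solid shaft τ_max = 16T/(πd³), so d = (16T/(π τ_allow))^(1/3) = (16·1713/(π·1.34×10^8))^(1/3) = 0.04023 m.

40.2 mm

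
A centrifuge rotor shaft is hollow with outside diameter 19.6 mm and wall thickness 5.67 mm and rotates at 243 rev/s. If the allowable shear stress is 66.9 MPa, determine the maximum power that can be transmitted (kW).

J = π(d_o⁴ − d_i⁴)/32 = π(0.0196⁴ − 0.00826⁴)/32 = 1.403×10^-8 m⁴.
T_max = τ_allow·J/r = 6.69×10^7 × 1.403×10^-8 / 0.00980 = 95.79 N·m.
ω = 2π·243 = 1527 rad/s, so P_max = T_max·ω = 1.462×10^5 W.

146 kW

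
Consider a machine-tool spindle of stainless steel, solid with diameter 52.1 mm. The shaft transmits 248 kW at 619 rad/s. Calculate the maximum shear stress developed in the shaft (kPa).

ω = 619 rad/s, so T = P/ω = 248×10³ / 619.0 = 400.6 N·m.
J = πd⁴/32 = π(0.0521)⁴/32 = 7.234×10^-7 m⁴.
τ_max = T·r/J = 400.6 × 0.0261 / 7.234×10^-7 = 1.443×10^7 Pa.

14400 kPa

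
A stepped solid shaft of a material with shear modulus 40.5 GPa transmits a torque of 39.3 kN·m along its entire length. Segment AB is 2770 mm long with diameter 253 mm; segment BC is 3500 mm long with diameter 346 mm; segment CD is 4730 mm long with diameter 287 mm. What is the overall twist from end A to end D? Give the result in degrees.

J_AB = π(0.253)⁴/32 = 4.02×10^-4 m⁴; J_BC = π(0.346)⁴/32 = 1.41×10^-3 m⁴; J_CD = π(0.287)⁴/32 = 6.66×10^-4 m⁴.
θ = (T/G)·Σ L_i/J_i = (39300/40.5×10⁹)·(2.77/4.02×10^-4 + 3.50/1.41×10^-3 + 4.73/6.66×10^-4) = 0.01599 rad.

0.916°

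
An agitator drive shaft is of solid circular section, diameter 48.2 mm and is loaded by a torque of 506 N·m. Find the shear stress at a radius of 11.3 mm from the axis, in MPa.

J = πd⁴/32 = π(0.0482)⁴/32 = 5.299×10^-7 m⁴.
Shear stress varies linearly with radius: τ = T·r/J = 506.0 × 0.0113 / 5.299×10^-7 = 1.079×10^7 Pa.

10.8 MPa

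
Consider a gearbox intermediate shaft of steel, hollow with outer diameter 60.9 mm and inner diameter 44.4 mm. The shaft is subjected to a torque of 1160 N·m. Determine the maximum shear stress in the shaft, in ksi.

5.29 ksi

J = π(d_o⁴ − d_i⁴)/32 = π(0.0609⁴ − 0.0444⁴)/32 = 9.689×10^-7 m⁴.
τ_max = T·r/J = 1160 × 0.0304 / 9.689×10^-7 = 3.646×10^7 Pa.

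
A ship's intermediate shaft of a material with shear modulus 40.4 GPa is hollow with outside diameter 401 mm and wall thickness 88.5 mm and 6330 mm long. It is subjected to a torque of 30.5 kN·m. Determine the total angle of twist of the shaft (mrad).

2.09 mrad

J = π(d_o⁴ − d_i⁴)/32 = π(0.401⁴ − 0.224⁴)/32 = 2.291×10^-3 m⁴.
θ = T·L/(G·J) = 30500 × 6.33 / (40.4×10⁹ × 2.291×10^-3) = 2.086×10^-3 rad.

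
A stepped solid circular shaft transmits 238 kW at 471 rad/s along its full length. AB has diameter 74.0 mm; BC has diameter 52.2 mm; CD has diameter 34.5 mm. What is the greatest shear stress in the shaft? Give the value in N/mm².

62.7 N/mm²

ω = 471 rad/s, so T = P/ω = 238×10³ / 471.0 = 505.3 N·m.
Under the same torque, τ_max = 16T/(πd³) is largest where d is smallest — segment CD (d = 34.5 mm).
τ_max = 16·505.3/(π·(0.0345)³) = 6.267×10^7 Pa.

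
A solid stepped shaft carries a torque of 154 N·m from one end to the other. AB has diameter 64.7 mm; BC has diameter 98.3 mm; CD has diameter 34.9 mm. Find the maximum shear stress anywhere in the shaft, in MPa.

Under the same torque, τ_max = 16T/(πd³) is largest where d is smallest — segment CD (d = 34.9 mm).
τ_max = 16·154.0/(π·(0.0349)³) = 1.845×10^7 Pa.

18.5 MPa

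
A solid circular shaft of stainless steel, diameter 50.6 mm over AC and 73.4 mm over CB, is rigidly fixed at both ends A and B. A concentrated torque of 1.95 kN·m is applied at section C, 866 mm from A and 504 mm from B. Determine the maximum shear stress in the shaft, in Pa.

2.22e7 Pa

Compatibility: T_A·a/J_AC = T_B·b/J_CB with T_A + T_B = T₀.
J_AC = 6.44×10^-7 m⁴, J_CB = 2.85×10^-6 m⁴, so T_A = T₀·(J_AC/a)/((J_AC/a)+(J_CB/b)) = 226.5 N·m, T_B = 1723 N·m.
τ in each portion: τ_AC = 8.91×10^6 Pa, τ_CB = 2.22×10^7 Pa; maximum is in CB.
τ_max = T_CB·r/J = 1723·0.0367/2.85×10^-6 = 2.220×10^7 Pa.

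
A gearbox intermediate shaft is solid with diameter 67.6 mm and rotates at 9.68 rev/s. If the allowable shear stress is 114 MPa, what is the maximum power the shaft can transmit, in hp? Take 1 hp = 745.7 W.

564 hp

J = πd⁴/32 = π(0.0676)⁴/32 = 2.050×10^-6 m⁴.
T_max = τ_allow·J/r = 1.14×10^8 × 2.050×10^-6 / 0.0338 = 6915 N·m.
ω = 2π·9.68 = 60.82 rad/s, so P_max = T_max·ω = 4.206×10^5 W.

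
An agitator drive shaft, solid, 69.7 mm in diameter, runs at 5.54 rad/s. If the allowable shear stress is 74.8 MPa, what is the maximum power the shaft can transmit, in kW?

J = πd⁴/32 = π(0.0697)⁴/32 = 2.317×10^-6 m⁴.
T_max = τ_allow·J/r = 7.48×10^7 × 2.317×10^-6 / 0.0348 = 4973 N·m.
ω = 5.54 rad/s, so P_max = T_max·ω = 2.755×10^4 W.

27.6 kW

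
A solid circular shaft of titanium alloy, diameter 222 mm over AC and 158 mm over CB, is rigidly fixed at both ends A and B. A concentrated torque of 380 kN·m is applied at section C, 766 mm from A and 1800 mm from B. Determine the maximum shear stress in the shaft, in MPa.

Compatibility: T_A·a/J_AC = T_B·b/J_CB with T_A + T_B = T₀.
J_AC = 2.38×10^-4 m⁴, J_CB = 6.12×10^-5 m⁴, so T_A = T₀·(J_AC/a)/((J_AC/a)+(J_CB/b)) = 342600 N·m, T_B = 37410 N·m.
τ in each portion: τ_AC = 1.59×10^8 Pa, τ_CB = 4.83×10^7 Pa; maximum is in AC.
τ_max = T_AC·r/J = 342600·0.111/2.38×10^-4 = 1.595×10^8 Pa.

159 MPa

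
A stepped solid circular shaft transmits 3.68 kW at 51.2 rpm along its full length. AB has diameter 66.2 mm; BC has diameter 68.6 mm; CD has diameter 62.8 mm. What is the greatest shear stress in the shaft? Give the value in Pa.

ω = 2π·51.2/60 = 5.362 rad/s, so T = P/ω = 3.68×10³ / 5.362 = 686.4 N·m.
Under the same torque, τ_max = 16T/(πd³) is largest where d is smallest — segment CD (d = 62.8 mm).
τ_max = 16·686.4/(π·(0.0628)³) = 1.411×10^7 Pa.

1.41e7 Pa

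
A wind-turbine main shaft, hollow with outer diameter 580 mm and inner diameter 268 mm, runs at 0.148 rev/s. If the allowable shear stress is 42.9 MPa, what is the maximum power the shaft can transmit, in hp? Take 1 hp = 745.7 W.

1960 hp

J = π(d_o⁴ − d_i⁴)/32 = π(0.580⁴ − 0.268⁴)/32 = 0.01060 m⁴.
T_max = τ_allow·J/r = 4.29×10^7 × 0.01060 / 0.290 = 1.569e6 N·m.
ω = 2π·0.148 = 0.9299 rad/s, so P_max = T_max·ω = 1.459×10^6 W.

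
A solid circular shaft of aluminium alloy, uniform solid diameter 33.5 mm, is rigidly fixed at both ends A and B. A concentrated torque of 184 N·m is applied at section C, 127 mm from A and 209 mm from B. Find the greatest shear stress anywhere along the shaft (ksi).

2.25 ksi

With uniform GJ and both ends fixed, compatibility θ_AC = θ_CB gives T_A·a = T_B·b, together with T_A + T_B = T₀.
T_A = T₀·b/(a+b) = 184.0·209/336.0 = 114.5 N·m; T_B = 69.55 N·m.
τ in each portion: τ_AC = 1.55×10^7 Pa, τ_CB = 9.42×10^6 Pa; maximum is in AC.
τ_max = T_AC·r/J = 114.5·0.0168/1.24×10^-7 = 1.550×10^7 Pa.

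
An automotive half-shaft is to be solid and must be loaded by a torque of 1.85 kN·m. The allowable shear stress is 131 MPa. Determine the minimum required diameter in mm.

For a solid shaft τ_max = 16T/(πd³), so d = (16T/(π τ_allow))^(1/3) = (16·1850/(π·1.31×10^8))^(1/3) = 0.04159 m.

41.6 mm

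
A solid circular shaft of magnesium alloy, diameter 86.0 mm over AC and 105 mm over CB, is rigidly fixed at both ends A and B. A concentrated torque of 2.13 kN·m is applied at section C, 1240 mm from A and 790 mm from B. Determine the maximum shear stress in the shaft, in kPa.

Compatibility: T_A·a/J_AC = T_B·b/J_CB with T_A + T_B = T₀.
J_AC = 5.37×10^-6 m⁴, J_CB = 1.19×10^-5 m⁴, so T_A = T₀·(J_AC/a)/((J_AC/a)+(J_CB/b)) = 474.6 N·m, T_B = 1655 N·m.
τ in each portion: τ_AC = 3.80×10^6 Pa, τ_CB = 7.28×10^6 Pa; maximum is in CB.
τ_max = T_CB·r/J = 1655·0.0525/1.19×10^-5 = 7.283×10^6 Pa.

7280 kPa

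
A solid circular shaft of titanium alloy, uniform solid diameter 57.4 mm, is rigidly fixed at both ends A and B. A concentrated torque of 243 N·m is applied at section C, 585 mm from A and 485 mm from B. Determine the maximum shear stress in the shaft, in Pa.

3.58e6 Pa

With uniform GJ and both ends fixed, compatibility θ_AC = θ_CB gives T_A·a = T_B·b, together with T_A + T_B = T₀.
T_A = T₀·b/(a+b) = 243.0·485/1070 = 110.1 N·m; T_B = 132.9 N·m.
τ in each portion: τ_AC = 2.97×10^6 Pa, τ_CB = 3.58×10^6 Pa; maximum is in CB.
τ_max = T_CB·r/J = 132.9·0.0287/1.07×10^-6 = 3.578×10^6 Pa.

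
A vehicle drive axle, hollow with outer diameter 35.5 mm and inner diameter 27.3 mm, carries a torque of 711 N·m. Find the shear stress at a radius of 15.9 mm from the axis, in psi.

16200 psi

J = π(d_o⁴ − d_i⁴)/32 = π(0.0355⁴ − 0.0273⁴)/32 = 1.014×10^-7 m⁴.
Shear stress varies linearly with radius: τ = T·r/J = 711.0 × 0.0159 / 1.014×10^-7 = 1.115×10^8 Pa.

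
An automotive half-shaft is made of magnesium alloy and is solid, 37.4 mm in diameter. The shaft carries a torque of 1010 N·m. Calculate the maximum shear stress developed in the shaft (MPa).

98.3 MPa

J = πd⁴/32 = π(0.0374)⁴/32 = 1.921×10^-7 m⁴.
τ_max = T·r/J = 1010 × 0.0187 / 1.921×10^-7 = 9.833×10^7 Pa.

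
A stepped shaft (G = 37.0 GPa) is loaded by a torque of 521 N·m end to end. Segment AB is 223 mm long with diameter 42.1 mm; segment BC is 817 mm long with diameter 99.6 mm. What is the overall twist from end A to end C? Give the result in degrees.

0.652°

J_AB = π(0.0421)⁴/32 = 3.08×10^-7 m⁴; J_BC = π(0.0996)⁴/32 = 9.66×10^-6 m⁴.
θ = (T/G)·Σ L_i/J_i = (521.0/37.0×10⁹)·(0.223/3.08×10^-7 + 0.817/9.66×10^-6) = 0.01137 rad.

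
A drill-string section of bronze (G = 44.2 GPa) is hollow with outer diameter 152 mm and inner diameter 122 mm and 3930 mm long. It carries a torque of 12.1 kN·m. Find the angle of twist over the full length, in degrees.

2.01°

J = π(d_o⁴ − d_i⁴)/32 = π(0.152⁴ − 0.122⁴)/32 = 3.066×10^-5 m⁴.
θ = T·L/(G·J) = 12100 × 3.93 / (44.2×10⁹ × 3.066×10^-5) = 0.03509 rad.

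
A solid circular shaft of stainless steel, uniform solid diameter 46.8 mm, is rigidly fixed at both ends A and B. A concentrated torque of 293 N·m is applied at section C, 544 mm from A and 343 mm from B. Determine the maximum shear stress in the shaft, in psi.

With uniform GJ and both ends fixed, compatibility θ_AC = θ_CB gives T_A·a = T_B·b, together with T_A + T_B = T₀.
T_A = T₀·b/(a+b) = 293.0·343/887.0 = 113.3 N·m; T_B = 179.7 N·m.
τ in each portion: τ_AC = 5.63×10^6 Pa, τ_CB = 8.93×10^6 Pa; maximum is in CB.
τ_max = T_CB·r/J = 179.7·0.0234/4.71×10^-7 = 8.928×10^6 Pa.

1290 psi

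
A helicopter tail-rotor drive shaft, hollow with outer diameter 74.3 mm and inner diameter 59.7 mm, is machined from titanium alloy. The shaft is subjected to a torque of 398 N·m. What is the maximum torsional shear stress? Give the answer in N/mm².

J = π(d_o⁴ − d_i⁴)/32 = π(0.0743⁴ − 0.0597⁴)/32 = 1.745×10^-6 m⁴.
τ_max = T·r/J = 398.0 × 0.0371 / 1.745×10^-6 = 8.474×10^6 Pa.

8.47 N/mm²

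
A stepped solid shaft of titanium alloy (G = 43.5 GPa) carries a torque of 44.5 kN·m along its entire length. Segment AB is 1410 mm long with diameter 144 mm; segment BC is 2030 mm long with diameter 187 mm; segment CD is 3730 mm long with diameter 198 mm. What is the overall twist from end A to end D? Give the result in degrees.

4.40°

J_AB = π(0.144)⁴/32 = 4.22×10^-5 m⁴; J_BC = π(0.187)⁴/32 = 1.20×10^-4 m⁴; J_CD = π(0.198)⁴/32 = 1.51×10^-4 m⁴.
θ = (T/G)·Σ L_i/J_i = (44500/43.5×10⁹)·(1.41/4.22×10^-5 + 2.03/1.20×10^-4 + 3.73/1.51×10^-4) = 0.07676 rad.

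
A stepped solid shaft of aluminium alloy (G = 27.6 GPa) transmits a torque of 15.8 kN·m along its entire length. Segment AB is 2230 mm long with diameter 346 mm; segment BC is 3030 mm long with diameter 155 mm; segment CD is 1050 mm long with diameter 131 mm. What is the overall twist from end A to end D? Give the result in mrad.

52.3 mrad

J_AB = π(0.346)⁴/32 = 1.41×10^-3 m⁴; J_BC = π(0.155)⁴/32 = 5.67×10^-5 m⁴; J_CD = π(0.131)⁴/32 = 2.89×10^-5 m⁴.
θ = (T/G)·Σ L_i/J_i = (15800/27.6×10⁹)·(2.23/1.41×10^-3 + 3.03/5.67×10^-5 + 1.05/2.89×10^-5) = 0.05231 rad.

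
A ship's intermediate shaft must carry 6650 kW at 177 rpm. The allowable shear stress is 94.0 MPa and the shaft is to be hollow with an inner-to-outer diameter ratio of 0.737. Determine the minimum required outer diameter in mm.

ω = 2π·177/60 = 18.54 rad/s, so T = P/ω = 6650×10³ / 18.54 = 358800 N·m.
For a hollow shaft with d_i/d_o = 0.737: τ_max = 16T/(π d_o³ (1−k⁴)), so d_o = [16T/(π τ_allow (1−k⁴))]^(1/3) = [16·358800/(π·9.40×10^7·0.7050)]^(1/3) = 0.3021 m.

302 mm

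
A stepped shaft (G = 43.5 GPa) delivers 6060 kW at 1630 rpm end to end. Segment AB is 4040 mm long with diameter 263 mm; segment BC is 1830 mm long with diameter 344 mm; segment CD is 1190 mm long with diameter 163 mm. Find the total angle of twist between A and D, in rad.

ω = 2π·1630/60 = 170.7 rad/s, so T = P/ω = 6060×10³ / 170.7 = 35500 N·m.
J_AB = π(0.263)⁴/32 = 4.70×10^-4 m⁴; J_BC = π(0.344)⁴/32 = 1.37×10^-3 m⁴; J_CD = π(0.163)⁴/32 = 6.93×10^-5 m⁴.
θ = (T/G)·Σ L_i/J_i = (35500/43.5×10⁹)·(4.04/4.70×10^-4 + 1.83/1.37×10^-3 + 1.19/6.93×10^-5) = 0.02212 rad.

0.0221 rad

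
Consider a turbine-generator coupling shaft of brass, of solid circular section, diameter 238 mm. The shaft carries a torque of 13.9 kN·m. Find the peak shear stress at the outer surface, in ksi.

0.762 ksi

J = πd⁴/32 = π(0.238)⁴/32 = 3.150×10^-4 m⁴.
τ_max = T·r/J = 13900 × 0.119 / 3.150×10^-4 = 5.251×10^6 Pa.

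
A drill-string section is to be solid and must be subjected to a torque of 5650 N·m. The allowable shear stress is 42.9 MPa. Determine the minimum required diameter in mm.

87.5 mm

For a solid shaft τ_max = 16T/(πd³), so d = (16T/(π τ_allow))^(1/3) = (16·5650/(π·4.29×10^7))^(1/3) = 0.08754 m.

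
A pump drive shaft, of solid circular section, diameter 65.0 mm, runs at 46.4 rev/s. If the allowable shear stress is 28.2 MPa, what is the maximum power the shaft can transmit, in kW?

443 kW

J = πd⁴/32 = π(0.0650)⁴/32 = 1.752×10^-6 m⁴.
T_max = τ_allow·J/r = 2.82×10^7 × 1.752×10^-6 / 0.0325 = 1521 N·m.
ω = 2π·46.4 = 291.5 rad/s, so P_max = T_max·ω = 4.433×10^5 W.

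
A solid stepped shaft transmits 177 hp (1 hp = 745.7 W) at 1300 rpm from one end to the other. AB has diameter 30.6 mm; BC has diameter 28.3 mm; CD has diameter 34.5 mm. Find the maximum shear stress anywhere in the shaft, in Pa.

2.18e8 Pa

ω = 2π·1300/60 = 136.1 rad/s, so T = P/ω = 177×745.7 / 136.1 = 969.5 N·m.
Under the same torque, τ_max = 16T/(πd³) is largest where d is smallest — segment BC (d = 28.3 mm).
τ_max = 16·969.5/(π·(0.0283)³) = 2.179×10^8 Pa.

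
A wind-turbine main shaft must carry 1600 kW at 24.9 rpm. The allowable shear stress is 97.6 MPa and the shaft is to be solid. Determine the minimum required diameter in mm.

318 mm

ω = 2π·24.9/60 = 2.608 rad/s, so T = P/ω = 1600×10³ / 2.608 = 613600 N·m.
For a solid shaft τ_max = 16T/(πd³), so d = (16T/(π τ_allow))^(1/3) = (16·613600/(π·9.76×10^7))^(1/3) = 0.3175 m.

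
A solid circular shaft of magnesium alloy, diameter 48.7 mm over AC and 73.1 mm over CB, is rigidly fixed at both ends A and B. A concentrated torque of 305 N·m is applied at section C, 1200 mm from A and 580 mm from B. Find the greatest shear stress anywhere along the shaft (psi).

527 psi

Compatibility: T_A·a/J_AC = T_B·b/J_CB with T_A + T_B = T₀.
J_AC = 5.52×10^-7 m⁴, J_CB = 2.80×10^-6 m⁴, so T_A = T₀·(J_AC/a)/((J_AC/a)+(J_CB/b)) = 26.52 N·m, T_B = 278.5 N·m.
τ in each portion: τ_AC = 1.17×10^6 Pa, τ_CB = 3.63×10^6 Pa; maximum is in CB.
τ_max = T_CB·r/J = 278.5·0.0365/2.80×10^-6 = 3.631×10^6 Pa.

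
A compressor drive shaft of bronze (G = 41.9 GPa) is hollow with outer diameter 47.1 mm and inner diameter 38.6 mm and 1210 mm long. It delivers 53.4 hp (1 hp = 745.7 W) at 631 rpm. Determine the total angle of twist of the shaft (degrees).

ω = 2π·631/60 = 66.08 rad/s, so T = P/ω = 53.4×745.7 / 66.08 = 602.6 N·m.
J = π(d_o⁴ − d_i⁴)/32 = π(0.0471⁴ − 0.0386⁴)/32 = 2.652×10^-7 m⁴.
θ = T·L/(G·J) = 602.6 × 1.21 / (41.9×10⁹ × 2.652×10^-7) = 0.06562 rad.

3.76°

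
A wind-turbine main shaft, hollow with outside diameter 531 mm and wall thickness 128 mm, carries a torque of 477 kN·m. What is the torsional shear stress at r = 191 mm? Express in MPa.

J = π(d_o⁴ − d_i⁴)/32 = π(0.531⁴ − 0.275⁴)/32 = 7.244×10^-3 m⁴.
Shear stress varies linearly with radius: τ = T·r/J = 477000 × 0.191 / 7.244×10^-3 = 1.258×10^7 Pa.

12.6 MPa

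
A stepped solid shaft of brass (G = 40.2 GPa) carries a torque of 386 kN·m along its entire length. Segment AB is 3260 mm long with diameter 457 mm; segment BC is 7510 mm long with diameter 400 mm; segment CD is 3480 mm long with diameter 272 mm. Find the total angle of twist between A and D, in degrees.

5.63°

J_AB = π(0.457)⁴/32 = 4.28×10^-3 m⁴; J_BC = π(0.400)⁴/32 = 2.51×10^-3 m⁴; J_CD = π(0.272)⁴/32 = 5.37×10^-4 m⁴.
θ = (T/G)·Σ L_i/J_i = (386000/40.2×10⁹)·(3.26/4.28×10^-3 + 7.51/2.51×10^-3 + 3.48/5.37×10^-4) = 0.09818 rad.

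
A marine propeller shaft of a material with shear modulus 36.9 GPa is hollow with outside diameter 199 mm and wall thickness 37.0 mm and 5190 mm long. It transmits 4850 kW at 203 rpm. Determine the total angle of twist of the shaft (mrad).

247 mrad

ω = 2π·203/60 = 21.26 rad/s, so T = P/ω = 4850×10³ / 21.26 = 228100 N·m.
J = π(d_o⁴ − d_i⁴)/32 = π(0.199⁴ − 0.125⁴)/32 = 1.300×10^-4 m⁴.
θ = T·L/(G·J) = 228100 × 5.19 / (36.9×10⁹ × 1.300×10^-4) = 0.2469 rad.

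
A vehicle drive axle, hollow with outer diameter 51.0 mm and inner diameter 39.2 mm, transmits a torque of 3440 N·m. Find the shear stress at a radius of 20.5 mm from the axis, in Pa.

1.63e8 Pa

J = π(d_o⁴ − d_i⁴)/32 = π(0.0510⁴ − 0.0392⁴)/32 = 4.324×10^-7 m⁴.
Shear stress varies linearly with radius: τ = T·r/J = 3440 × 0.0205 / 4.324×10^-7 = 1.631×10^8 Pa.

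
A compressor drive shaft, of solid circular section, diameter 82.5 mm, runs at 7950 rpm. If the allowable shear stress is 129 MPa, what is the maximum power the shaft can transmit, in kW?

11800 kW

J = πd⁴/32 = π(0.0825)⁴/32 = 4.548×10^-6 m⁴.
T_max = τ_allow·J/r = 1.29×10^8 × 4.548×10^-6 / 0.0413 = 14220 N·m.
ω = 2π·7950/60 = 832.5 rad/s, so P_max = T_max·ω = 1.184×10^7 W.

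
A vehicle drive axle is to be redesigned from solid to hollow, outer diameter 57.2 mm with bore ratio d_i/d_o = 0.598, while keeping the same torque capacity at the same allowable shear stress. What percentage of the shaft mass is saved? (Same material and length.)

29.6 %

Equal τ_max and T ⇒ the solid shaft needs d_s³ = d_o³(1−k⁴), so d_s = 57.2·(1−0.598⁴)^(1/3) = 54.65 mm.
Area ratio A_h/A_s = d_o²(1−k²)/d_s² = (1−k²)/(1−k⁴)^(2/3) = 0.7038.
Mass saving = 1 − 0.7038 = 29.6 %.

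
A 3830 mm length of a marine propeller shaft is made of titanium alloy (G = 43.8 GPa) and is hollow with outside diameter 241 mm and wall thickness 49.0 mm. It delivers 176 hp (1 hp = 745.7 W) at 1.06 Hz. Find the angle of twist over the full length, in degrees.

0.340°

ω = 2π·1.06 = 6.660 rad/s, so T = P/ω = 176×745.7 / 6.660 = 19710 N·m.
J = π(d_o⁴ − d_i⁴)/32 = π(0.241⁴ − 0.143⁴)/32 = 2.901×10^-4 m⁴.
θ = T·L/(G·J) = 19710 × 3.83 / (43.8×10⁹ × 2.901×10^-4) = 5.939×10^-3 rad.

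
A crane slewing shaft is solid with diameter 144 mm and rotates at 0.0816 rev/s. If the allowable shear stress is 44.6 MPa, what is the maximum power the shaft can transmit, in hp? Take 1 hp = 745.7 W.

J = πd⁴/32 = π(0.144)⁴/32 = 4.221×10^-5 m⁴.
T_max = τ_allow·J/r = 4.46×10^7 × 4.221×10^-5 / 0.0720 = 26150 N·m.
ω = 2π·0.0816 = 0.5127 rad/s, so P_max = T_max·ω = 1.341×10^4 W.

18.0 hp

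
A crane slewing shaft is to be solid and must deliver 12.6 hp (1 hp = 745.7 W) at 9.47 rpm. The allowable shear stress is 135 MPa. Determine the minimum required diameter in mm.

ω = 2π·9.47/60 = 0.9917 rad/s, so T = P/ω = 12.6×745.7 / 0.9917 = 9474 N·m.
For a solid shaft τ_max = 16T/(πd³), so d = (16T/(π τ_allow))^(1/3) = (16·9474/(π·1.35×10^8))^(1/3) = 0.07097 m.

71.0 mm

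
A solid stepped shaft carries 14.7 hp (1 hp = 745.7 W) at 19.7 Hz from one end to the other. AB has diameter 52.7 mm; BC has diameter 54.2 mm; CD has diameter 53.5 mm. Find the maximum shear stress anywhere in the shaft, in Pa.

ω = 2π·19.7 = 123.8 rad/s, so T = P/ω = 14.7×745.7 / 123.8 = 88.56 N·m.
Under the same torque, τ_max = 16T/(πd³) is largest where d is smallest — segment AB (d = 52.7 mm).
τ_max = 16·88.56/(π·(0.0527)³) = 3.082×10^6 Pa.

3.08e6 Pa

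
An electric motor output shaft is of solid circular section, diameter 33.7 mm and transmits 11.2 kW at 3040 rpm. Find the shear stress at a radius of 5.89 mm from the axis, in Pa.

1.64e6 Pa

ω = 2π·3040/60 = 318.3 rad/s, so T = P/ω = 11.2×10³ / 318.3 = 35.18 N·m.
J = πd⁴/32 = π(0.0337)⁴/32 = 1.266×10^-7 m⁴.
Shear stress varies linearly with radius: τ = T·r/J = 35.18 × 0.00589 / 1.266×10^-7 = 1.636×10^6 Pa.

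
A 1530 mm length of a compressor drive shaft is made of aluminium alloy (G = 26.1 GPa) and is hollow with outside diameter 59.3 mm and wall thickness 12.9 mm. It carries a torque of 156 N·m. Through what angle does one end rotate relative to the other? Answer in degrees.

J = π(d_o⁴ − d_i⁴)/32 = π(0.0593⁴ − 0.0335⁴)/32 = 1.090×10^-6 m⁴.
θ = T·L/(G·J) = 156.0 × 1.53 / (26.1×10⁹ × 1.090×10^-6) = 8.387×10^-3 rad.

0.481°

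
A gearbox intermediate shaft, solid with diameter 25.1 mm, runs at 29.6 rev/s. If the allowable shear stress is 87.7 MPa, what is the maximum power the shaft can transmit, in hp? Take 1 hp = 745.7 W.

J = πd⁴/32 = π(0.0251)⁴/32 = 3.897×10^-8 m⁴.
T_max = τ_allow·J/r = 8.77×10^7 × 3.897×10^-8 / 0.0126 = 272.3 N·m.
ω = 2π·29.6 = 186.0 rad/s, so P_max = T_max·ω = 5.064×10^4 W.

67.9 hp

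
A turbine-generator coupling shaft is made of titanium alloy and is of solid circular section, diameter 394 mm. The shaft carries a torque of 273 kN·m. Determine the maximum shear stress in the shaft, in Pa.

J = πd⁴/32 = π(0.394)⁴/32 = 2.366×10^-3 m⁴.
τ_max = T·r/J = 273000 × 0.197 / 2.366×10^-3 = 2.273×10^7 Pa.

2.27e7 Pa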